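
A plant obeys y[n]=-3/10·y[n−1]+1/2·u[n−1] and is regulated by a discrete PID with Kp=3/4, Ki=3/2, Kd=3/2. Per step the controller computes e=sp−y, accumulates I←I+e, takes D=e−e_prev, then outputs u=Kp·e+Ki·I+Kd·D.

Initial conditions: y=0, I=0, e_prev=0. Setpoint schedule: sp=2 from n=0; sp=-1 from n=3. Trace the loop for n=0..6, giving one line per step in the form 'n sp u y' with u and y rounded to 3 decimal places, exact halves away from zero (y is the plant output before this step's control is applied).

0 2 7.500 0.000
1 2 -6.563 3.750
2 2 27.023 -4.406
3 -1 -59.001 14.834
4 -1 133.549 -33.951
5 -1 -306.115 76.960
6 -1 692.455 -176.145

(exact arithmetic carried between steps; '≈' marks a value shown rounded to 6 d.p. or computed from one; I and e_prev carry over from the previous line; the table rounds u and y to 3 d.p., halves away from zero)
n=0: y=0, sp=2, e=sp−y=2; I=2, D=e−e_prev=2; u=3/4·2+3/2·2+3/2·2=7.5; next y=-3/10·0+1/2·7.5=3.75
n=1: y=3.75, sp=2, e=sp−y=-1.75; I=0.25, D=e−e_prev=-3.75; u=3/4·(-1.75)+3/2·0.25+3/2·(-3.75)=-6.5625; next y=-3/10·3.75+1/2·(-6.5625)=-4.40625
n=2: y=-4.40625, sp=2, e=sp−y=6.40625; I=6.65625, D=e−e_prev=8.15625; u=3/4·6.40625+3/2·6.65625+3/2·8.15625≈27.023438; next y=-3/10·(-4.40625)+1/2·27.023438≈14.833594
n=3: y≈14.833594, sp=-1, e=sp−y≈-15.833594; I≈-9.177344, D=e−e_prev≈-22.239844; u=3/4·(-15.833594)+3/2·(-9.177344)+3/2·(-22.239844)≈-59.000977; next y=-3/10·14.833594+1/2·(-59.000977)≈-33.950566
n=4: y≈-33.950566, sp=-1, e=sp−y≈32.950566; I≈23.773223, D=e−e_prev≈48.784160; u=3/4·32.950566+3/2·23.773223+3/2·48.784160≈133.548999; next y=-3/10·(-33.950566)+1/2·133.548999≈76.959669
n=5: y≈76.959669, sp=-1, e=sp−y≈-77.959669; I≈-54.186447, D=e−e_prev≈-110.910236; u=3/4·(-77.959669)+3/2·(-54.186447)+3/2·(-110.910236)≈-306.114776; next y=-3/10·76.959669+1/2·(-306.114776)≈-176.145289
n=6: y≈-176.145289, sp=-1, e=sp−y≈175.145289; I≈120.958842, D=e−e_prev≈253.104958; u=3/4·175.145289+3/2·120.958842+3/2·253.104958≈692.454667; next y=-3/10·(-176.145289)+1/2·692.454667≈399.070920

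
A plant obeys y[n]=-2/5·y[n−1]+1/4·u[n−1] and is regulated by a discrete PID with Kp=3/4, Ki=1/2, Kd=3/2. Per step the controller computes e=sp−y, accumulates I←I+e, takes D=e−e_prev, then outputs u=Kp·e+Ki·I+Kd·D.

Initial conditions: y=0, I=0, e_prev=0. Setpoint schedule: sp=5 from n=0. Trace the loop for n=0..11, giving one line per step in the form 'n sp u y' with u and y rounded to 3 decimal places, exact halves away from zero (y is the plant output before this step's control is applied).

0 5 13.750 0.000
1 5 -0.703 3.438
2 5 18.952 -1.551
3 5 -4.255 5.358
4 5 29.484 -3.207
5 5 -11.878 8.654
6 5 45.570 -6.431
7 5 -27.431 13.965
8 5 71.305 -12.444
9 5 -56.517 22.804
10 5 114.102 -23.251
11 5 -108.815 37.826

(exact arithmetic carried between steps; '≈' marks a value shown rounded to 6 d.p. or computed from one; I and e_prev carry over from the previous line; the table rounds u and y to 3 d.p., halves away from zero)
n=0: y=0, sp=5, e=sp−y=5; I=5, D=e−e_prev=5; u=3/4·5+1/2·5+3/2·5=13.75; next y=-2/5·0+1/4·13.75=3.4375
n=1: y=3.4375, sp=5, e=sp−y=1.5625; I=6.5625, D=e−e_prev=-3.4375; u=3/4·1.5625+1/2·6.5625+3/2·(-3.4375)=-0.703125; next y=-2/5·3.4375+1/4·(-0.703125)≈-1.550781
n=2: y≈-1.550781, sp=5, e=sp−y≈6.550781; I≈13.113281, D=e−e_prev≈4.988281; u=3/4·6.550781+1/2·13.113281+3/2·4.988281≈18.952148; next y=-2/5·(-1.550781)+1/4·18.952148≈5.358350
n=3: y≈5.358350, sp=5, e=sp−y≈-0.358350; I≈12.754932, D=e−e_prev≈-6.909131; u=3/4·(-0.358350)+1/2·12.754932+3/2·(-6.909131)≈-4.254993; next y=-2/5·5.358350+1/4·(-4.254993)≈-3.207088
n=4: y≈-3.207088, sp=5, e=sp−y≈8.207088; I≈20.962020, D=e−e_prev≈8.565438; u=3/4·8.207088+1/2·20.962020+3/2·8.565438≈29.484482; next y=-2/5·(-3.207088)+1/4·29.484482≈8.653956
n=5: y≈8.653956, sp=5, e=sp−y≈-3.653956; I≈17.308064, D=e−e_prev≈-11.861044; u=3/4·(-3.653956)+1/2·17.308064+3/2·(-11.861044)≈-11.878001; next y=-2/5·8.653956+1/4·(-11.878001)≈-6.431082
n=6: y≈-6.431082, sp=5, e=sp−y≈11.431082; I≈28.739146, D=e−e_prev≈15.085038; u=3/4·11.431082+1/2·28.739146+3/2·15.085038≈45.570442; next y=-2/5·(-6.431082)+1/4·45.570442≈13.965044
n=7: y≈13.965044, sp=5, e=sp−y≈-8.965044; I≈19.774103, D=e−e_prev≈-20.396126; u=3/4·(-8.965044)+1/2·19.774103+3/2·(-20.396126)≈-27.430920; next y=-2/5·13.965044+1/4·(-27.430920)≈-12.443748
n=8: y≈-12.443748, sp=5, e=sp−y≈17.443748; I≈37.217850, D=e−e_prev≈26.408791; u=3/4·17.443748+1/2·37.217850+3/2·26.408791≈71.304922; next y=-2/5·(-12.443748)+1/4·71.304922≈22.803730
n=9: y≈22.803730, sp=5, e=sp−y≈-17.803730; I≈19.414121, D=e−e_prev≈-35.247477; u=3/4·(-17.803730)+1/2·19.414121+3/2·(-35.247477)≈-56.516953; next y=-2/5·22.803730+1/4·(-56.516953)≈-23.250730
n=10: y≈-23.250730, sp=5, e=sp−y≈28.250730; I≈47.664851, D=e−e_prev≈46.054460; u=3/4·28.250730+1/2·47.664851+3/2·46.054460≈114.102162; next y=-2/5·(-23.250730)+1/4·114.102162≈37.825833
n=11: y≈37.825833, sp=5, e=sp−y≈-32.825833; I≈14.839018, D=e−e_prev≈-61.076562; u=3/4·(-32.825833)+1/2·14.839018+3/2·(-61.076562)≈-108.814709; next y=-2/5·37.825833+1/4·(-108.814709)≈-42.334010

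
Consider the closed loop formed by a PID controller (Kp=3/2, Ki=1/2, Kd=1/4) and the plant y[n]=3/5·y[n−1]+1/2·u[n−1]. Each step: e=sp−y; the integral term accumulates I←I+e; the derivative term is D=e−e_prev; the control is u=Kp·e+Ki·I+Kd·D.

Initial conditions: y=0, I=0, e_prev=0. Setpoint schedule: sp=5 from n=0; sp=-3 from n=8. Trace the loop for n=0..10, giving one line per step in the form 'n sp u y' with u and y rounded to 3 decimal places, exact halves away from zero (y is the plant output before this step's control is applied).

(exact arithmetic carried between steps; '≈' marks a value shown rounded to 6 d.p. or computed from one; I and e_prev carry over from the previous line; the table rounds u and y to 3 d.p., halves away from zero)
n=0: y=0, sp=5, e=sp−y=5; I=5, D=e−e_prev=5; u=3/2·5+1/2·5+1/4·5=11.25; next y=3/5·0+1/2·11.25=5.625
n=1: y=5.625, sp=5, e=sp−y=-0.625; I=4.375, D=e−e_prev=-5.625; u=3/2·(-0.625)+1/2·4.375+1/4·(-5.625)=-0.15625; next y=3/5·5.625+1/2·(-0.15625)=3.296875
n=2: y=3.296875, sp=5, e=sp−y=1.703125; I=6.078125, D=e−e_prev=2.328125; u=3/2·1.703125+1/2·6.078125+1/4·2.328125≈6.175781; next y=3/5·3.296875+1/2·6.175781≈5.066016
n=3: y≈5.066016, sp=5, e=sp−y≈-0.066016; I≈6.012109, D=e−e_prev≈-1.769141; u=3/2·(-0.066016)+1/2·6.012109+1/4·(-1.769141)≈2.464746; next y=3/5·5.066016+1/2·2.464746≈4.271982
n=4: y≈4.271982, sp=5, e=sp−y≈0.728018; I≈6.740127, D=e−e_prev≈0.794033; u=3/2·0.728018+1/2·6.740127+1/4·0.794033≈4.660598; next y=3/5·4.271982+1/2·4.660598≈4.893489
n=5: y≈4.893489, sp=5, e=sp−y≈0.106511; I≈6.846638, D=e−e_prev≈-0.621506; u=3/2·0.106511+1/2·6.846638+1/4·(-0.621506)≈3.427710; next y=3/5·4.893489+1/2·3.427710≈4.649948
n=6: y≈4.649948, sp=5, e=sp−y≈0.350052; I≈7.196690, D=e−e_prev≈0.243540; u=3/2·0.350052+1/2·7.196690+1/4·0.243540≈4.184308; next y=3/5·4.649948+1/2·4.184308≈4.882123
n=7: y≈4.882123, sp=5, e=sp−y≈0.117877; I≈7.314567, D=e−e_prev≈-0.232175; u=3/2·0.117877+1/2·7.314567+1/4·(-0.232175)≈3.776056; next y=3/5·4.882123+1/2·3.776056≈4.817302
n=8: y≈4.817302, sp=-3, e=sp−y≈-7.817302; I≈-0.502734, D=e−e_prev≈-7.935179; u=3/2·(-7.817302)+1/2·(-0.502734)+1/4·(-7.935179)≈-13.961114; next y=3/5·4.817302+1/2·(-13.961114)≈-4.090176
n=9: y≈-4.090176, sp=-3, e=sp−y≈1.090176; I≈0.587442, D=e−e_prev≈8.907478; u=3/2·1.090176+1/2·0.587442+1/4·8.907478≈4.155855; next y=3/5·(-4.090176)+1/2·4.155855≈-0.376178
n=10: y≈-0.376178, sp=-3, e=sp−y≈-2.623822; I≈-2.036380, D=e−e_prev≈-3.713998; u=3/2·(-2.623822)+1/2·(-2.036380)+1/4·(-3.713998)≈-5.882422; next y=3/5·(-0.376178)+1/2·(-5.882422)≈-3.166918

0 5 11.250 0.000
1 5 -0.156 5.625
2 5 6.176 3.297
3 5 2.465 5.066
4 5 4.661 4.272
5 5 3.428 4.893
6 5 4.184 4.650
7 5 3.776 4.882
8 -3 -13.961 4.817
9 -3 4.156 -4.090
10 -3 -5.882 -0.376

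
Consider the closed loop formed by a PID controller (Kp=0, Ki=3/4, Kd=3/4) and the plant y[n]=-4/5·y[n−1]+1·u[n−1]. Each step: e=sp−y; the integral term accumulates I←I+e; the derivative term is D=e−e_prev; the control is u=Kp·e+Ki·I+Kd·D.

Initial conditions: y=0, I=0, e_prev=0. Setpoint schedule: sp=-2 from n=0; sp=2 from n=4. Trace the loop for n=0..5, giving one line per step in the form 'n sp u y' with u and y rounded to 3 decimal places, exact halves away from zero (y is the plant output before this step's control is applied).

(exact arithmetic carried between steps; '≈' marks a value shown rounded to 6 d.p. or computed from one; I and e_prev carry over from the previous line; the table rounds u and y to 3 d.p., halves away from zero)
n=0: y=0, sp=-2, e=sp−y=-2; I=-2, D=e−e_prev=-2; u=0·(-2)+3/4·(-2)+3/4·(-2)=-3; next y=-4/5·0+1·(-3)=-3
n=1: y=-3, sp=-2, e=sp−y=1; I=-1, D=e−e_prev=3; u=0·1+3/4·(-1)+3/4·3=1.5; next y=-4/5·(-3)+1·1.5=3.9
n=2: y=3.9, sp=-2, e=sp−y=-5.9; I=-6.9, D=e−e_prev=-6.9; u=0·(-5.9)+3/4·(-6.9)+3/4·(-6.9)=-10.35; next y=-4/5·3.9+1·(-10.35)=-13.47
n=3: y=-13.47, sp=-2, e=sp−y=11.47; I=4.57, D=e−e_prev=17.37; u=0·11.47+3/4·4.57+3/4·17.37=16.455; next y=-4/5·(-13.47)+1·16.455=27.231
n=4: y=27.231, sp=2, e=sp−y=-25.231; I=-20.661, D=e−e_prev=-36.701; u=0·(-25.231)+3/4·(-20.661)+3/4·(-36.701)=-43.0215; next y=-4/5·27.231+1·(-43.0215)=-64.8063
n=5: y=-64.8063, sp=2, e=sp−y=66.8063; I=46.1453, D=e−e_prev=92.0373; u=0·66.8063+3/4·46.1453+3/4·92.0373=103.63695; next y=-4/5·(-64.8063)+1·103.63695=155.48199

0 -2 -3.000 0.000
1 -2 1.500 -3.000
2 -2 -10.350 3.900
3 -2 16.455 -13.470
4 2 -43.022 27.231
5 2 103.637 -64.806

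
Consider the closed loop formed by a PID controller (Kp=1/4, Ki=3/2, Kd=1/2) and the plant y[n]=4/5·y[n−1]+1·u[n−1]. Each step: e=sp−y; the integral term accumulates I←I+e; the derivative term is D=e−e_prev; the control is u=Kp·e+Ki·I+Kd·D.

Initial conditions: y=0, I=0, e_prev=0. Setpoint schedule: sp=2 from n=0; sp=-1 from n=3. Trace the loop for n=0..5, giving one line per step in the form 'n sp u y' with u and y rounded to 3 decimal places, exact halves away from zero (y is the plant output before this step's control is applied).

(exact arithmetic carried between steps; '≈' marks a value shown rounded to 6 d.p. or computed from one; I and e_prev carry over from the previous line; the table rounds u and y to 3 d.p., halves away from zero)
n=0: y=0, sp=2, e=sp−y=2; I=2, D=e−e_prev=2; u=1/4·2+3/2·2+1/2·2=4.5; next y=4/5·0+1·4.5=4.5
n=1: y=4.5, sp=2, e=sp−y=-2.5; I=-0.5, D=e−e_prev=-4.5; u=1/4·(-2.5)+3/2·(-0.5)+1/2·(-4.5)=-3.625; next y=4/5·4.5+1·(-3.625)=-0.025
n=2: y=-0.025, sp=2, e=sp−y=2.025; I=1.525, D=e−e_prev=4.525; u=1/4·2.025+3/2·1.525+1/2·4.525=5.05625; next y=4/5·(-0.025)+1·5.05625=5.03625
n=3: y=5.03625, sp=-1, e=sp−y=-6.03625; I=-4.51125, D=e−e_prev=-8.06125; u=1/4·(-6.03625)+3/2·(-4.51125)+1/2·(-8.06125)≈-12.306563; next y=4/5·5.03625+1·(-12.306563)≈-8.277563
n=4: y≈-8.277563, sp=-1, e=sp−y≈7.277563; I≈2.766313, D=e−e_prev≈13.313813; u=1/4·7.277563+3/2·2.766313+1/2·13.313813≈12.625766; next y=4/5·(-8.277563)+1·12.625766≈6.003716
n=5: y≈6.003716, sp=-1, e=sp−y≈-7.003716; I≈-4.237403, D=e−e_prev≈-14.281278; u=1/4·(-7.003716)+3/2·(-4.237403)+1/2·(-14.281278)≈-15.247673; next y=4/5·6.003716+1·(-15.247673)≈-10.444700

0 2 4.500 0.000
1 2 -3.625 4.500
2 2 5.056 -0.025
3 -1 -12.307 5.036
4 -1 12.626 -8.278
5 -1 -15.248 6.004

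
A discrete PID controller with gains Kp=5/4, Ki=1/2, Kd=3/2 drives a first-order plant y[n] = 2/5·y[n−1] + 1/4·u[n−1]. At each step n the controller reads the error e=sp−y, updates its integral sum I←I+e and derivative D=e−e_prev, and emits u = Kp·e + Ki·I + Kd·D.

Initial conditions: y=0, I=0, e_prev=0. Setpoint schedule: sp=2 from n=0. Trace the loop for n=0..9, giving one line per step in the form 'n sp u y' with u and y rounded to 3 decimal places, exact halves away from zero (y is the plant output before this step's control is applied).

0 2 6.500 0.000
1 2 -0.781 1.625
2 2 5.647 0.455
3 2 0.963 1.594
4 2 5.200 0.878
5 2 2.175 1.651
6 2 4.962 1.204
7 2 3.006 1.722
8 2 4.838 1.440
9 2 3.573 1.786

(exact arithmetic carried between steps; '≈' marks a value shown rounded to 6 d.p. or computed from one; I and e_prev carry over from the previous line; the table rounds u and y to 3 d.p., halves away from zero)
n=0: y=0, sp=2, e=sp−y=2; I=2, D=e−e_prev=2; u=5/4·2+1/2·2+3/2·2=6.5; next y=2/5·0+1/4·6.5=1.625
n=1: y=1.625, sp=2, e=sp−y=0.375; I=2.375, D=e−e_prev=-1.625; u=5/4·0.375+1/2·2.375+3/2·(-1.625)=-0.78125; next y=2/5·1.625+1/4·(-0.78125)≈0.454688
n=2: y≈0.454688, sp=2, e=sp−y≈1.545313; I≈3.920313, D=e−e_prev≈1.170313; u=5/4·1.545313+1/2·3.920313+3/2·1.170313≈5.647266; next y=2/5·0.454688+1/4·5.647266≈1.593691
n=3: y≈1.593691, sp=2, e=sp−y≈0.406309; I≈4.326621, D=e−e_prev≈-1.139004; u=5/4·0.406309+1/2·4.326621+3/2·(-1.139004)≈0.962690; next y=2/5·1.593691+1/4·0.962690≈0.878149
n=4: y≈0.878149, sp=2, e=sp−y≈1.121851; I≈5.448472, D=e−e_prev≈0.715542; u=5/4·1.121851+1/2·5.448472+3/2·0.715542≈5.199863; next y=2/5·0.878149+1/4·5.199863≈1.651225
n=5: y≈1.651225, sp=2, e=sp−y≈0.348775; I≈5.797247, D=e−e_prev≈-0.773076; u=5/4·0.348775+1/2·5.797247+3/2·(-0.773076)≈2.174977; next y=2/5·1.651225+1/4·2.174977≈1.204234
n=6: y≈1.204234, sp=2, e=sp−y≈0.795766; I≈6.593012, D=e−e_prev≈0.446991; u=5/4·0.795766+1/2·6.593012+3/2·0.446991≈4.961699; next y=2/5·1.204234+1/4·4.961699≈1.722119
n=7: y≈1.722119, sp=2, e=sp−y≈0.277881; I≈6.870893, D=e−e_prev≈-0.517884; u=5/4·0.277881+1/2·6.870893+3/2·(-0.517884)≈3.005972; next y=2/5·1.722119+1/4·3.005972≈1.440341
n=8: y≈1.440341, sp=2, e=sp−y≈0.559659; I≈7.430553, D=e−e_prev≈0.281778; u=5/4·0.559659+1/2·7.430553+3/2·0.281778≈4.837518; next y=2/5·1.440341+1/4·4.837518≈1.785516
n=9: y≈1.785516, sp=2, e=sp−y≈0.214484; I≈7.645037, D=e−e_prev≈-0.345175; u=5/4·0.214484+1/2·7.645037+3/2·(-0.345175)≈3.572861; next y=2/5·1.785516+1/4·3.572861≈1.607422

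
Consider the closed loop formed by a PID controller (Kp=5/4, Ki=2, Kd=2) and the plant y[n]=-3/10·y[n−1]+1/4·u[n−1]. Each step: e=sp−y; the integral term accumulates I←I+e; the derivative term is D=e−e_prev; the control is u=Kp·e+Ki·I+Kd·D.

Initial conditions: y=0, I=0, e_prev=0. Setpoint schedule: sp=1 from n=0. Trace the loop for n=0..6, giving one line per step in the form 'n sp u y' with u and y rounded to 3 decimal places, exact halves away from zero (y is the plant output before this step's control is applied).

(exact arithmetic carried between steps; '≈' marks a value shown rounded to 6 d.p. or computed from one; I and e_prev carry over from the previous line; the table rounds u and y to 3 d.p., halves away from zero)
n=0: y=0, sp=1, e=sp−y=1; I=1, D=e−e_prev=1; u=5/4·1+2·1+2·1=5.25; next y=-3/10·0+1/4·5.25=1.3125
n=1: y=1.3125, sp=1, e=sp−y=-0.3125; I=0.6875, D=e−e_prev=-1.3125; u=5/4·(-0.3125)+2·0.6875+2·(-1.3125)=-1.640625; next y=-3/10·1.3125+1/4·(-1.640625)≈-0.803906
n=2: y≈-0.803906, sp=1, e=sp−y≈1.803906; I≈2.491406, D=e−e_prev≈2.116406; u=5/4·1.803906+2·2.491406+2·2.116406≈11.470508; next y=-3/10·(-0.803906)+1/4·11.470508≈3.108799
n=3: y≈3.108799, sp=1, e=sp−y≈-2.108799; I≈0.382607, D=e−e_prev≈-3.912705; u=5/4·(-2.108799)+2·0.382607+2·(-3.912705)≈-9.696194; next y=-3/10·3.108799+1/4·(-9.696194)≈-3.356688
n=4: y≈-3.356688, sp=1, e=sp−y≈4.356688; I≈4.739296, D=e−e_prev≈6.465487; u=5/4·4.356688+2·4.739296+2·6.465487≈27.855425; next y=-3/10·(-3.356688)+1/4·27.855425≈7.970863
n=5: y≈7.970863, sp=1, e=sp−y≈-6.970863; I≈-2.231567, D=e−e_prev≈-11.327551; u=5/4·(-6.970863)+2·(-2.231567)+2·(-11.327551)≈-35.831814; next y=-3/10·7.970863+1/4·(-35.831814)≈-11.349212
n=6: y≈-11.349212, sp=1, e=sp−y≈12.349212; I≈10.117645, D=e−e_prev≈19.320075; u=5/4·12.349212+2·10.117645+2·19.320075≈74.311956; next y=-3/10·(-11.349212)+1/4·74.311956≈21.982753

0 1 5.250 0.000
1 1 -1.641 1.313
2 1 11.471 -0.804
3 1 -9.696 3.109
4 1 27.855 -3.357
5 1 -35.832 7.971
6 1 74.312 -11.349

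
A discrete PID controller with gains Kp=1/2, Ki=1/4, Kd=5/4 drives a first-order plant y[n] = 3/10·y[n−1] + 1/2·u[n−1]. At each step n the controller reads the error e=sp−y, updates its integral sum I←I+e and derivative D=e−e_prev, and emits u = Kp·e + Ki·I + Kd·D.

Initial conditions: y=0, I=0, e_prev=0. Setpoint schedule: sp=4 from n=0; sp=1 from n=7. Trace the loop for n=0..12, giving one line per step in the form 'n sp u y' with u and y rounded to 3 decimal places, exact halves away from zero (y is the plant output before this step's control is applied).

0 4 8.000 0.000
1 4 -4.000 4.000
2 4 10.600 -0.800
3 4 -5.920 5.060
4 4 14.144 -1.442
5 4 -8.786 6.639
6 4 18.737 -2.401
7 1 -19.062 8.648
8 1 27.757 -6.936
9 1 -27.208 11.798
10 1 37.235 -10.065
11 1 -38.652 15.598
12 1 50.266 -14.647

(exact arithmetic carried between steps; '≈' marks a value shown rounded to 6 d.p. or computed from one; I and e_prev carry over from the previous line; the table rounds u and y to 3 d.p., halves away from zero)
n=0: y=0, sp=4, e=sp−y=4; I=4, D=e−e_prev=4; u=1/2·4+1/4·4+5/4·4=8; next y=3/10·0+1/2·8=4
n=1: y=4, sp=4, e=sp−y=0; I=4, D=e−e_prev=-4; u=1/2·0+1/4·4+5/4·(-4)=-4; next y=3/10·4+1/2·(-4)=-0.8
n=2: y=-0.8, sp=4, e=sp−y=4.8; I=8.8, D=e−e_prev=4.8; u=1/2·4.8+1/4·8.8+5/4·4.8=10.6; next y=3/10·(-0.8)+1/2·10.6=5.06
n=3: y=5.06, sp=4, e=sp−y=-1.06; I=7.74, D=e−e_prev=-5.86; u=1/2·(-1.06)+1/4·7.74+5/4·(-5.86)=-5.92; next y=3/10·5.06+1/2·(-5.92)=-1.442
n=4: y=-1.442, sp=4, e=sp−y=5.442; I=13.182, D=e−e_prev=6.502; u=1/2·5.442+1/4·13.182+5/4·6.502=14.144; next y=3/10·(-1.442)+1/2·14.144=6.6394
n=5: y=6.6394, sp=4, e=sp−y=-2.6394; I=10.5426, D=e−e_prev=-8.0814; u=1/2·(-2.6394)+1/4·10.5426+5/4·(-8.0814)=-8.7858; next y=3/10·6.6394+1/2·(-8.7858)=-2.40108
n=6: y=-2.40108, sp=4, e=sp−y=6.40108; I=16.94368, D=e−e_prev=9.04048; u=1/2·6.40108+1/4·16.94368+5/4·9.04048=18.73706; next y=3/10·(-2.40108)+1/2·18.73706=8.648206
n=7: y=8.648206, sp=1, e=sp−y=-7.648206; I=9.295474, D=e−e_prev=-14.049286; u=1/2·(-7.648206)+1/4·9.295474+5/4·(-14.049286)=-19.061842; next y=3/10·8.648206+1/2·(-19.061842)≈-6.936459
n=8: y≈-6.936459, sp=1, e=sp−y≈7.936459; I≈17.231933, D=e−e_prev≈15.584665; u=1/2·7.936459+1/4·17.231933+5/4·15.584665≈27.757044; next y=3/10·(-6.936459)+1/2·27.757044≈11.797584
n=9: y≈11.797584, sp=1, e=sp−y≈-10.797584; I≈6.434349, D=e−e_prev≈-18.734044; u=1/2·(-10.797584)+1/4·6.434349+5/4·(-18.734044)≈-27.207760; next y=3/10·11.797584+1/2·(-27.207760)≈-10.064604
n=10: y≈-10.064604, sp=1, e=sp−y≈11.064604; I≈17.498953, D=e−e_prev≈21.862189; u=1/2·11.064604+1/4·17.498953+5/4·21.862189≈37.234777; next y=3/10·(-10.064604)+1/2·37.234777≈15.598007
n=11: y≈15.598007, sp=1, e=sp−y≈-14.598007; I≈2.900946, D=e−e_prev≈-25.662611; u=1/2·(-14.598007)+1/4·2.900946+5/4·(-25.662611)≈-38.652031; next y=3/10·15.598007+1/2·(-38.652031)≈-14.646614
n=12: y≈-14.646614, sp=1, e=sp−y≈15.646614; I≈18.547560, D=e−e_prev≈30.244621; u=1/2·15.646614+1/4·18.547560+5/4·30.244621≈50.265972; next y=3/10·(-14.646614)+1/2·50.265972≈20.739002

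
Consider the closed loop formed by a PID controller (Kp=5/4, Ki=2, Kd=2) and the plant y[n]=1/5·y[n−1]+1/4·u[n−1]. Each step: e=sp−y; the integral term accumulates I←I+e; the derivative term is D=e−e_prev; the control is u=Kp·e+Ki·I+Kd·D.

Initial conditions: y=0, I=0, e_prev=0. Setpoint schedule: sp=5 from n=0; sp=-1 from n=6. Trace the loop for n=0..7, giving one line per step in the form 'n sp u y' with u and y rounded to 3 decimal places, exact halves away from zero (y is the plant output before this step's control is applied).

(exact arithmetic carried between steps; '≈' marks a value shown rounded to 6 d.p. or computed from one; I and e_prev carry over from the previous line; the table rounds u and y to 3 d.p., halves away from zero)
n=0: y=0, sp=5, e=sp−y=5; I=5, D=e−e_prev=5; u=5/4·5+2·5+2·5=26.25; next y=1/5·0+1/4·26.25=6.5625
n=1: y=6.5625, sp=5, e=sp−y=-1.5625; I=3.4375, D=e−e_prev=-6.5625; u=5/4·(-1.5625)+2·3.4375+2·(-6.5625)=-8.203125; next y=1/5·6.5625+1/4·(-8.203125)≈-0.738281
n=2: y≈-0.738281, sp=5, e=sp−y≈5.738281; I≈9.175781, D=e−e_prev≈7.300781; u=5/4·5.738281+2·9.175781+2·7.300781≈40.125977; next y=1/5·(-0.738281)+1/4·40.125977≈9.883838
n=3: y≈9.883838, sp=5, e=sp−y≈-4.883838; I≈4.291943, D=e−e_prev≈-10.622119; u=5/4·(-4.883838)+2·4.291943+2·(-10.622119)≈-18.765149; next y=1/5·9.883838+1/4·(-18.765149)≈-2.714520
n=4: y≈-2.714520, sp=5, e=sp−y≈7.714520; I≈12.006463, D=e−e_prev≈12.598358; u=5/4·7.714520+2·12.006463+2·12.598358≈58.852791; next y=1/5·(-2.714520)+1/4·58.852791≈14.170294
n=5: y≈14.170294, sp=5, e=sp−y≈-9.170294; I≈2.836169, D=e−e_prev≈-16.884813; u=5/4·(-9.170294)+2·2.836169+2·(-16.884813)≈-39.560155; next y=1/5·14.170294+1/4·(-39.560155)≈-7.055980
n=6: y≈-7.055980, sp=-1, e=sp−y≈6.055980; I≈8.892149, D=e−e_prev≈15.226274; u=5/4·6.055980+2·8.892149+2·15.226274≈55.806822; next y=1/5·(-7.055980)+1/4·55.806822≈12.540509
n=7: y≈12.540509, sp=-1, e=sp−y≈-13.540509; I≈-4.648360, D=e−e_prev≈-19.596489; u=5/4·(-13.540509)+2·(-4.648360)+2·(-19.596489)≈-65.415336; next y=1/5·12.540509+1/4·(-65.415336)≈-13.845732

0 5 26.250 0.000
1 5 -8.203 6.563
2 5 40.126 -0.738
3 5 -18.765 9.884
4 5 58.853 -2.715
5 5 -39.560 14.170
6 -1 55.807 -7.056
7 -1 -65.415 12.541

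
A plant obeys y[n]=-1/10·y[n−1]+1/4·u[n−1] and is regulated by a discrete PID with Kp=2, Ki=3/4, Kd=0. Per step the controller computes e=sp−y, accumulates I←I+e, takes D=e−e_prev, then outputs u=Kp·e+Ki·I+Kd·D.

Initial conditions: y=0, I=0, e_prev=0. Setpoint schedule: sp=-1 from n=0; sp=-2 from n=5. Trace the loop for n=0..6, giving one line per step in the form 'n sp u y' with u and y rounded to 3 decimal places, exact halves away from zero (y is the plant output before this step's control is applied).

0 -1 -2.750 0.000
1 -1 -1.609 -0.688
2 -1 -2.817 -0.334
3 -1 -2.389 -0.671
4 -1 -3.023 -0.530
5 -2 -5.651 -0.703
6 -2 -4.865 -1.342

(exact arithmetic carried between steps; '≈' marks a value shown rounded to 6 d.p. or computed from one; I and e_prev carry over from the previous line; the table rounds u and y to 3 d.p., halves away from zero)
n=0: y=0, sp=-1, e=sp−y=-1; I=-1, D=e−e_prev=-1; u=2·(-1)+3/4·(-1)+0·(-1)=-2.75; next y=-1/10·0+1/4·(-2.75)=-0.6875
n=1: y=-0.6875, sp=-1, e=sp−y=-0.3125; I=-1.3125, D=e−e_prev=0.6875; u=2·(-0.3125)+3/4·(-1.3125)+0·0.6875=-1.609375; next y=-1/10·(-0.6875)+1/4·(-1.609375)≈-0.333594
n=2: y≈-0.333594, sp=-1, e=sp−y≈-0.666406; I≈-1.978906, D=e−e_prev≈-0.353906; u=2·(-0.666406)+3/4·(-1.978906)+0·(-0.353906)≈-2.816992; next y=-1/10·(-0.333594)+1/4·(-2.816992)≈-0.670889
n=3: y≈-0.670889, sp=-1, e=sp−y≈-0.329111; I≈-2.308018, D=e−e_prev≈0.337295; u=2·(-0.329111)+3/4·(-2.308018)+0·0.337295≈-2.389236; next y=-1/10·(-0.670889)+1/4·(-2.389236)≈-0.530220
n=4: y≈-0.530220, sp=-1, e=sp−y≈-0.469780; I≈-2.777797, D=e−e_prev≈-0.140669; u=2·(-0.469780)+3/4·(-2.777797)+0·(-0.140669)≈-3.022908; next y=-1/10·(-0.530220)+1/4·(-3.022908)≈-0.702705
n=5: y≈-0.702705, sp=-2, e=sp−y≈-1.297295; I≈-4.075093, D=e−e_prev≈-0.827515; u=2·(-1.297295)+3/4·(-4.075093)+0·(-0.827515)≈-5.650909; next y=-1/10·(-0.702705)+1/4·(-5.650909)≈-1.342457
n=6: y≈-1.342457, sp=-2, e=sp−y≈-0.657543; I≈-4.732636, D=e−e_prev≈0.639752; u=2·(-0.657543)+3/4·(-4.732636)+0·0.639752≈-4.864563; next y=-1/10·(-1.342457)+1/4·(-4.864563)≈-1.081895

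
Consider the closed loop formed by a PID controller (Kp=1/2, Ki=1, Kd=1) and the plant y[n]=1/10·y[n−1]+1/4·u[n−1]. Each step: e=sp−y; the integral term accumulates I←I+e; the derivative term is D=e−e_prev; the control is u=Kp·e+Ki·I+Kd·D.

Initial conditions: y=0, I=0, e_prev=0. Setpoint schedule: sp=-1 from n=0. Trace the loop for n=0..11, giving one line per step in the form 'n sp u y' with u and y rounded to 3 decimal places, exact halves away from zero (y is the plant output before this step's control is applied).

0 -1 -2.500 0.000
1 -1 -0.938 -0.625
2 -1 -2.758 -0.297
3 -1 -2.077 -0.719
4 -1 -3.100 -0.591
5 -1 -2.774 -0.834
6 -1 -3.326 -0.777
7 -1 -3.161 -0.909
8 -1 -3.454 -0.881
9 -1 -3.369 -0.952
10 -1 -3.523 -0.937
11 -1 -3.479 -0.975

(exact arithmetic carried between steps; '≈' marks a value shown rounded to 6 d.p. or computed from one; I and e_prev carry over from the previous line; the table rounds u and y to 3 d.p., halves away from zero)
n=0: y=0, sp=-1, e=sp−y=-1; I=-1, D=e−e_prev=-1; u=1/2·(-1)+1·(-1)+1·(-1)=-2.5; next y=1/10·0+1/4·(-2.5)=-0.625
n=1: y=-0.625, sp=-1, e=sp−y=-0.375; I=-1.375, D=e−e_prev=0.625; u=1/2·(-0.375)+1·(-1.375)+1·0.625=-0.9375; next y=1/10·(-0.625)+1/4·(-0.9375)=-0.296875
n=2: y=-0.296875, sp=-1, e=sp−y=-0.703125; I=-2.078125, D=e−e_prev=-0.328125; u=1/2·(-0.703125)+1·(-2.078125)+1·(-0.328125)≈-2.757813; next y=1/10·(-0.296875)+1/4·(-2.757813)≈-0.719141
n=3: y≈-0.719141, sp=-1, e=sp−y≈-0.280859; I≈-2.358984, D=e−e_prev≈0.422266; u=1/2·(-0.280859)+1·(-2.358984)+1·0.422266≈-2.077148; next y=1/10·(-0.719141)+1/4·(-2.077148)≈-0.591201
n=4: y≈-0.591201, sp=-1, e=sp−y≈-0.408799; I≈-2.767783, D=e−e_prev≈-0.127939; u=1/2·(-0.408799)+1·(-2.767783)+1·(-0.127939)≈-3.100122; next y=1/10·(-0.591201)+1/4·(-3.100122)≈-0.834151
n=5: y≈-0.834151, sp=-1, e=sp−y≈-0.165849; I≈-2.933633, D=e−e_prev≈0.242949; u=1/2·(-0.165849)+1·(-2.933633)+1·0.242949≈-2.773608; next y=1/10·(-0.834151)+1/4·(-2.773608)≈-0.776817
n=6: y≈-0.776817, sp=-1, e=sp−y≈-0.223183; I≈-3.156816, D=e−e_prev≈-0.057334; u=1/2·(-0.223183)+1·(-3.156816)+1·(-0.057334)≈-3.325741; next y=1/10·(-0.776817)+1/4·(-3.325741)≈-0.909117
n=7: y≈-0.909117, sp=-1, e=sp−y≈-0.090883; I≈-3.247699, D=e−e_prev≈0.132300; u=1/2·(-0.090883)+1·(-3.247699)+1·0.132300≈-3.160840; next y=1/10·(-0.909117)+1/4·(-3.160840)≈-0.881122
n=8: y≈-0.881122, sp=-1, e=sp−y≈-0.118878; I≈-3.366577, D=e−e_prev≈-0.027995; u=1/2·(-0.118878)+1·(-3.366577)+1·(-0.027995)≈-3.454011; next y=1/10·(-0.881122)+1/4·(-3.454011)≈-0.951615
n=9: y≈-0.951615, sp=-1, e=sp−y≈-0.048385; I≈-3.414962, D=e−e_prev≈0.070493; u=1/2·(-0.048385)+1·(-3.414962)+1·0.070493≈-3.368661; next y=1/10·(-0.951615)+1/4·(-3.368661)≈-0.937327
n=10: y≈-0.937327, sp=-1, e=sp−y≈-0.062673; I≈-3.477635, D=e−e_prev≈-0.014288; u=1/2·(-0.062673)+1·(-3.477635)+1·(-0.014288)≈-3.523260; next y=1/10·(-0.937327)+1/4·(-3.523260)≈-0.974548
n=11: y≈-0.974548, sp=-1, e=sp−y≈-0.025452; I≈-3.503087, D=e−e_prev≈0.037221; u=1/2·(-0.025452)+1·(-3.503087)+1·0.037221≈-3.478593; next y=1/10·(-0.974548)+1/4·(-3.478593)≈-0.967103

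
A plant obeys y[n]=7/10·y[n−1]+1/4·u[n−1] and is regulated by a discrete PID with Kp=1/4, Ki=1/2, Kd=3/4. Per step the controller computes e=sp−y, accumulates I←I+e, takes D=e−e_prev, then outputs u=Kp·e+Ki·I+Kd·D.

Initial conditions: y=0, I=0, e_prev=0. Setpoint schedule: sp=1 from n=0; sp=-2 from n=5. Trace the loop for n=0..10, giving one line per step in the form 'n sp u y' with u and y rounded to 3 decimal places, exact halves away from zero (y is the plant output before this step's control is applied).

(exact arithmetic carried between steps; '≈' marks a value shown rounded to 6 d.p. or computed from one; I and e_prev carry over from the previous line; the table rounds u and y to 3 d.p., halves away from zero)
n=0: y=0, sp=1, e=sp−y=1; I=1, D=e−e_prev=1; u=1/4·1+1/2·1+3/4·1=1.5; next y=7/10·0+1/4·1.5=0.375
n=1: y=0.375, sp=1, e=sp−y=0.625; I=1.625, D=e−e_prev=-0.375; u=1/4·0.625+1/2·1.625+3/4·(-0.375)=0.6875; next y=7/10·0.375+1/4·0.6875=0.434375
n=2: y=0.434375, sp=1, e=sp−y=0.565625; I=2.190625, D=e−e_prev=-0.059375; u=1/4·0.565625+1/2·2.190625+3/4·(-0.059375)≈1.192188; next y=7/10·0.434375+1/4·1.192188≈0.602109
n=3: y≈0.602109, sp=1, e=sp−y≈0.397891; I≈2.588516, D=e−e_prev≈-0.167734; u=1/4·0.397891+1/2·2.588516+3/4·(-0.167734)≈1.267930; next y=7/10·0.602109+1/4·1.267930≈0.738459
n=4: y≈0.738459, sp=1, e=sp−y≈0.261541; I≈2.850057, D=e−e_prev≈-0.136350; u=1/4·0.261541+1/2·2.850057+3/4·(-0.136350)≈1.388151; next y=7/10·0.738459+1/4·1.388151≈0.863959
n=5: y≈0.863959, sp=-2, e=sp−y≈-2.863959; I≈-0.013902, D=e−e_prev≈-3.125500; u=1/4·(-2.863959)+1/2·(-0.013902)+3/4·(-3.125500)≈-3.067066; next y=7/10·0.863959+1/4·(-3.067066)≈-0.161995
n=6: y≈-0.161995, sp=-2, e=sp−y≈-1.838005; I≈-1.851907, D=e−e_prev≈1.025954; u=1/4·(-1.838005)+1/2·(-1.851907)+3/4·1.025954≈-0.615989; next y=7/10·(-0.161995)+1/4·(-0.615989)≈-0.267394
n=7: y≈-0.267394, sp=-2, e=sp−y≈-1.732606; I≈-3.584513, D=e−e_prev≈0.105399; u=1/4·(-1.732606)+1/2·(-3.584513)+3/4·0.105399≈-2.146359; next y=7/10·(-0.267394)+1/4·(-2.146359)≈-0.723766
n=8: y≈-0.723766, sp=-2, e=sp−y≈-1.276234; I≈-4.860748, D=e−e_prev≈0.456372; u=1/4·(-1.276234)+1/2·(-4.860748)+3/4·0.456372≈-2.407154; next y=7/10·(-0.723766)+1/4·(-2.407154)≈-1.108424
n=9: y≈-1.108424, sp=-2, e=sp−y≈-0.891576; I≈-5.752324, D=e−e_prev≈0.384659; u=1/4·(-0.891576)+1/2·(-5.752324)+3/4·0.384659≈-2.810562; next y=7/10·(-1.108424)+1/4·(-2.810562)≈-1.478537
n=10: y≈-1.478537, sp=-2, e=sp−y≈-0.521463; I≈-6.273786, D=e−e_prev≈0.370113; u=1/4·(-0.521463)+1/2·(-6.273786)+3/4·0.370113≈-2.989674; next y=7/10·(-1.478537)+1/4·(-2.989674)≈-1.782395

0 1 1.500 0.000
1 1 0.688 0.375
2 1 1.192 0.434
3 1 1.268 0.602
4 1 1.388 0.738
5 -2 -3.067 0.864
6 -2 -0.616 -0.162
7 -2 -2.146 -0.267
8 -2 -2.407 -0.724
9 -2 -2.811 -1.108
10 -2 -2.990 -1.479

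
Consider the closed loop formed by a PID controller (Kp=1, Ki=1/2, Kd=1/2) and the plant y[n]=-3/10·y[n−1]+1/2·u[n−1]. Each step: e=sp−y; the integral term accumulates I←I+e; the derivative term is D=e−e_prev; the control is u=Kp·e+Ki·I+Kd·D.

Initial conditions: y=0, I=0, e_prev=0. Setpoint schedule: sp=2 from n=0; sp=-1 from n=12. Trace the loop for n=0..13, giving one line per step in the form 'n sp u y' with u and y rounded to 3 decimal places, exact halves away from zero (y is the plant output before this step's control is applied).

0 2 4.000 0.000
1 2 0.000 2.000
2 2 6.200 -0.600
3 2 -1.560 3.280
4 2 9.828 -1.764
5 2 -5.226 5.443
6 2 16.034 -4.246
7 2 -12.762 9.291
8 2 27.280 -9.168
9 2 -27.483 16.390
10 2 48.199 -18.658
11 2 -55.707 29.697
12 -1 81.541 -36.763
13 -1 -109.431 51.799

(exact arithmetic carried between steps; '≈' marks a value shown rounded to 6 d.p. or computed from one; I and e_prev carry over from the previous line; the table rounds u and y to 3 d.p., halves away from zero)
n=0: y=0, sp=2, e=sp−y=2; I=2, D=e−e_prev=2; u=1·2+1/2·2+1/2·2=4; next y=-3/10·0+1/2·4=2
n=1: y=2, sp=2, e=sp−y=0; I=2, D=e−e_prev=-2; u=1·0+1/2·2+1/2·(-2)=0; next y=-3/10·2+1/2·0=-0.6
n=2: y=-0.6, sp=2, e=sp−y=2.6; I=4.6, D=e−e_prev=2.6; u=1·2.6+1/2·4.6+1/2·2.6=6.2; next y=-3/10·(-0.6)+1/2·6.2=3.28
n=3: y=3.28, sp=2, e=sp−y=-1.28; I=3.32, D=e−e_prev=-3.88; u=1·(-1.28)+1/2·3.32+1/2·(-3.88)=-1.56; next y=-3/10·3.28+1/2·(-1.56)=-1.764
n=4: y=-1.764, sp=2, e=sp−y=3.764; I=7.084, D=e−e_prev=5.044; u=1·3.764+1/2·7.084+1/2·5.044=9.828; next y=-3/10·(-1.764)+1/2·9.828=5.4432
n=5: y=5.4432, sp=2, e=sp−y=-3.4432; I=3.6408, D=e−e_prev=-7.2072; u=1·(-3.4432)+1/2·3.6408+1/2·(-7.2072)=-5.2264; next y=-3/10·5.4432+1/2·(-5.2264)=-4.24616
n=6: y=-4.24616, sp=2, e=sp−y=6.24616; I=9.88696, D=e−e_prev=9.68936; u=1·6.24616+1/2·9.88696+1/2·9.68936=16.03432; next y=-3/10·(-4.24616)+1/2·16.03432=9.291008
n=7: y=9.291008, sp=2, e=sp−y=-7.291008; I=2.595952, D=e−e_prev=-13.537168; u=1·(-7.291008)+1/2·2.595952+1/2·(-13.537168)=-12.761616; next y=-3/10·9.291008+1/2·(-12.761616)≈-9.168110
n=8: y≈-9.168110, sp=2, e=sp−y≈11.168110; I≈13.764062, D=e−e_prev≈18.459118; u=1·11.168110+1/2·13.764062+1/2·18.459118≈27.279701; next y=-3/10·(-9.168110)+1/2·27.279701≈16.390284
n=9: y≈16.390284, sp=2, e=sp−y≈-14.390284; I≈-0.626221, D=e−e_prev≈-25.558394; u=1·(-14.390284)+1/2·(-0.626221)+1/2·(-25.558394)≈-27.482591; next y=-3/10·16.390284+1/2·(-27.482591)≈-18.658381
n=10: y≈-18.658381, sp=2, e=sp−y≈20.658381; I≈20.032159, D=e−e_prev≈35.048664; u=1·20.658381+1/2·20.032159+1/2·35.048664≈48.198792; next y=-3/10·(-18.658381)+1/2·48.198792≈29.696910
n=11: y≈29.696910, sp=2, e=sp−y≈-27.696910; I≈-7.664751, D=e−e_prev≈-48.355291; u=1·(-27.696910)+1/2·(-7.664751)+1/2·(-48.355291)≈-55.706931; next y=-3/10·29.696910+1/2·(-55.706931)≈-36.762539
n=12: y≈-36.762539, sp=-1, e=sp−y≈35.762539; I≈28.097788, D=e−e_prev≈63.459449; u=1·35.762539+1/2·28.097788+1/2·63.459449≈81.541157; next y=-3/10·(-36.762539)+1/2·81.541157≈51.799340
n=13: y≈51.799340, sp=-1, e=sp−y≈-52.799340; I≈-24.701552, D=e−e_prev≈-88.561879; u=1·(-52.799340)+1/2·(-24.701552)+1/2·(-88.561879)≈-109.431056; next y=-3/10·51.799340+1/2·(-109.431056)≈-70.255330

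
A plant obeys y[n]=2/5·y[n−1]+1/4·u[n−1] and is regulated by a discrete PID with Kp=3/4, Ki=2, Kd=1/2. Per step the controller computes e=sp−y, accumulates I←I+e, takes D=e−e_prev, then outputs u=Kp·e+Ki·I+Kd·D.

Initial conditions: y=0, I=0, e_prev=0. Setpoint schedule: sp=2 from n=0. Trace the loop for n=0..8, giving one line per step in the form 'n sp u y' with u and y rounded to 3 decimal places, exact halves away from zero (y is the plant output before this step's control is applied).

0 2 6.500 0.000
1 2 4.219 1.625
2 2 5.522 1.705
3 2 4.990 2.062
4 2 5.011 2.072
5 2 4.841 2.082
6 2 4.808 2.043
7 2 4.780 2.019
8 2 4.783 2.003

(exact arithmetic carried between steps; '≈' marks a value shown rounded to 6 d.p. or computed from one; I and e_prev carry over from the previous line; the table rounds u and y to 3 d.p., halves away from zero)
n=0: y=0, sp=2, e=sp−y=2; I=2, D=e−e_prev=2; u=3/4·2+2·2+1/2·2=6.5; next y=2/5·0+1/4·6.5=1.625
n=1: y=1.625, sp=2, e=sp−y=0.375; I=2.375, D=e−e_prev=-1.625; u=3/4·0.375+2·2.375+1/2·(-1.625)=4.21875; next y=2/5·1.625+1/4·4.21875≈1.704688
n=2: y≈1.704688, sp=2, e=sp−y≈0.295313; I≈2.670313, D=e−e_prev≈-0.079688; u=3/4·0.295313+2·2.670313+1/2·(-0.079688)≈5.522266; next y=2/5·1.704688+1/4·5.522266≈2.062441
n=3: y≈2.062441, sp=2, e=sp−y≈-0.062441; I≈2.607871, D=e−e_prev≈-0.357754; u=3/4·(-0.062441)+2·2.607871+1/2·(-0.357754)≈4.990034; next y=2/5·2.062441+1/4·4.990034≈2.072485
n=4: y≈2.072485, sp=2, e=sp−y≈-0.072485; I≈2.535386, D=e−e_prev≈-0.010044; u=3/4·(-0.072485)+2·2.535386+1/2·(-0.010044)≈5.011386; next y=2/5·2.072485+1/4·5.011386≈2.081841
n=5: y≈2.081841, sp=2, e=sp−y≈-0.081841; I≈2.453545, D=e−e_prev≈-0.009356; u=3/4·(-0.081841)+2·2.453545+1/2·(-0.009356)≈4.841033; next y=2/5·2.081841+1/4·4.841033≈2.042994
n=6: y≈2.042994, sp=2, e=sp−y≈-0.042994; I≈2.410551, D=e−e_prev≈0.038846; u=3/4·(-0.042994)+2·2.410551+1/2·0.038846≈4.808279; next y=2/5·2.042994+1/4·4.808279≈2.019268
n=7: y≈2.019268, sp=2, e=sp−y≈-0.019268; I≈2.391283, D=e−e_prev≈0.023727; u=3/4·(-0.019268)+2·2.391283+1/2·0.023727≈4.779980; next y=2/5·2.019268+1/4·4.779980≈2.002702
n=8: y≈2.002702, sp=2, e=sp−y≈-0.002702; I≈2.388581, D=e−e_prev≈0.016566; u=3/4·(-0.002702)+2·2.388581+1/2·0.016566≈4.783419; next y=2/5·2.002702+1/4·4.783419≈1.996936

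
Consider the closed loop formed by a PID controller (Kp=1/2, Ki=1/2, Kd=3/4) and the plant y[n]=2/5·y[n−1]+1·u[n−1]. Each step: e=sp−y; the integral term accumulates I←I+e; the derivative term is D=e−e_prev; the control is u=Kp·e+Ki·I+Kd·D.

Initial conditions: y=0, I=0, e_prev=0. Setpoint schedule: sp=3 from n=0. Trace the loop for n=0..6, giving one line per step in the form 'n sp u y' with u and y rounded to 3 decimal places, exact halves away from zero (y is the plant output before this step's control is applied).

(exact arithmetic carried between steps; '≈' marks a value shown rounded to 6 d.p. or computed from one; I and e_prev carry over from the previous line; the table rounds u and y to 3 d.p., halves away from zero)
n=0: y=0, sp=3, e=sp−y=3; I=3, D=e−e_prev=3; u=1/2·3+1/2·3+3/4·3=5.25; next y=2/5·0+1·5.25=5.25
n=1: y=5.25, sp=3, e=sp−y=-2.25; I=0.75, D=e−e_prev=-5.25; u=1/2·(-2.25)+1/2·0.75+3/4·(-5.25)=-4.6875; next y=2/5·5.25+1·(-4.6875)=-2.5875
n=2: y=-2.5875, sp=3, e=sp−y=5.5875; I=6.3375, D=e−e_prev=7.8375; u=1/2·5.5875+1/2·6.3375+3/4·7.8375=11.840625; next y=2/5·(-2.5875)+1·11.840625=10.805625
n=3: y=10.805625, sp=3, e=sp−y=-7.805625; I=-1.468125, D=e−e_prev=-13.393125; u=1/2·(-7.805625)+1/2·(-1.468125)+3/4·(-13.393125)≈-14.681719; next y=2/5·10.805625+1·(-14.681719)≈-10.359469
n=4: y≈-10.359469, sp=3, e=sp−y≈13.359469; I≈11.891344, D=e−e_prev≈21.165094; u=1/2·13.359469+1/2·11.891344+3/4·21.165094≈28.499227; next y=2/5·(-10.359469)+1·28.499227≈24.355439
n=5: y≈24.355439, sp=3, e=sp−y≈-21.355439; I≈-9.464095, D=e−e_prev≈-34.714908; u=1/2·(-21.355439)+1/2·(-9.464095)+3/4·(-34.714908)≈-41.445948; next y=2/5·24.355439+1·(-41.445948)≈-31.703772
n=6: y≈-31.703772, sp=3, e=sp−y≈34.703772; I≈25.239677, D=e−e_prev≈56.059211; u=1/2·34.703772+1/2·25.239677+3/4·56.059211≈72.016133; next y=2/5·(-31.703772)+1·72.016133≈59.334624

0 3 5.250 0.000
1 3 -4.688 5.250
2 3 11.841 -2.588
3 3 -14.682 10.806
4 3 28.499 -10.359
5 3 -41.446 24.355
6 3 72.016 -31.704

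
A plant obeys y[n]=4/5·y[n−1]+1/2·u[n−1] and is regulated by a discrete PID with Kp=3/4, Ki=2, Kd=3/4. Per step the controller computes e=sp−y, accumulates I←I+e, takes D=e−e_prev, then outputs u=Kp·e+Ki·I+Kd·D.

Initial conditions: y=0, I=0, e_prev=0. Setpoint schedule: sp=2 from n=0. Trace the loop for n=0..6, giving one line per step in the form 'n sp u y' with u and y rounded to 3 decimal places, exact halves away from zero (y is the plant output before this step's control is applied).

0 2 7.000 0.000
1 2 -2.750 3.500
2 2 4.138 1.425
3 2 -2.512 3.209
4 2 3.050 1.311
5 2 -1.415 2.574
6 2 2.663 1.352

(exact arithmetic carried between steps; '≈' marks a value shown rounded to 6 d.p. or computed from one; I and e_prev carry over from the previous line; the table rounds u and y to 3 d.p., halves away from zero)
n=0: y=0, sp=2, e=sp−y=2; I=2, D=e−e_prev=2; u=3/4·2+2·2+3/4·2=7; next y=4/5·0+1/2·7=3.5
n=1: y=3.5, sp=2, e=sp−y=-1.5; I=0.5, D=e−e_prev=-3.5; u=3/4·(-1.5)+2·0.5+3/4·(-3.5)=-2.75; next y=4/5·3.5+1/2·(-2.75)=1.425
n=2: y=1.425, sp=2, e=sp−y=0.575; I=1.075, D=e−e_prev=2.075; u=3/4·0.575+2·1.075+3/4·2.075=4.1375; next y=4/5·1.425+1/2·4.1375=3.20875
n=3: y=3.20875, sp=2, e=sp−y=-1.20875; I=-0.13375, D=e−e_prev=-1.78375; u=3/4·(-1.20875)+2·(-0.13375)+3/4·(-1.78375)=-2.511875; next y=4/5·3.20875+1/2·(-2.511875)≈1.311063
n=4: y≈1.311063, sp=2, e=sp−y≈0.688938; I≈0.555188, D=e−e_prev≈1.897688; u=3/4·0.688938+2·0.555188+3/4·1.897688≈3.050344; next y=4/5·1.311063+1/2·3.050344≈2.574022
n=5: y≈2.574022, sp=2, e=sp−y≈-0.574022; I≈-0.018834, D=e−e_prev≈-1.262959; u=3/4·(-0.574022)+2·(-0.018834)+3/4·(-1.262959)≈-1.415405; next y=4/5·2.574022+1/2·(-1.415405)≈1.351515
n=6: y≈1.351515, sp=2, e=sp−y≈0.648485; I≈0.629650, D=e−e_prev≈1.222507; u=3/4·0.648485+2·0.629650+3/4·1.222507≈2.662545; next y=4/5·1.351515+1/2·2.662545≈2.412484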